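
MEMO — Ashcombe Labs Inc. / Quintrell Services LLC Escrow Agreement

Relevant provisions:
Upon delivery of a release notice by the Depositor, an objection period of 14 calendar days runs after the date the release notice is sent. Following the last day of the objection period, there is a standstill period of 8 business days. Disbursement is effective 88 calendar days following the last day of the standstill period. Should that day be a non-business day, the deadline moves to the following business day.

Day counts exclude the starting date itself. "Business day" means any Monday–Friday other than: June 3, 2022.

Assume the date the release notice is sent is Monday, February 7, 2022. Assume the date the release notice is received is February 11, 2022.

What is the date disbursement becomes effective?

The last day of the objection period: 14 calendar days after February 7, 2022 is February 21, 2022.
The last day of the standstill period: counting 8 business days from Monday, February 21, 2022 (Feb 22, Feb 23, Feb 24, Feb 25, Feb 28, Mar 1, Mar 2, Mar 3, skipping weekends) reaches Thursday, March 3, 2022.
The date disbursement becomes effective: 88 calendar days after March 3, 2022 is May 30, 2022. May 30, 2022 is a Monday and is not a listed holiday, so no roll-forward applies.

May 30, 2022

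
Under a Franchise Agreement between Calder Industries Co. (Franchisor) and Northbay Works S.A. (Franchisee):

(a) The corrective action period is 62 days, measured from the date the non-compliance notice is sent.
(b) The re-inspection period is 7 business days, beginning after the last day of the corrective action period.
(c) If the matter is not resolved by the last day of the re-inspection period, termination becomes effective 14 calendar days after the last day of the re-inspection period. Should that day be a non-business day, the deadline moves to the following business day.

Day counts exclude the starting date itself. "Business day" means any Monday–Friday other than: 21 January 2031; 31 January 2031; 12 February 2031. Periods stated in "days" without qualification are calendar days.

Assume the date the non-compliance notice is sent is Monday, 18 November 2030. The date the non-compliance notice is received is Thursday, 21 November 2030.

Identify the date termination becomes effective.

13 February 2031

The last day of the corrective action period: 62 calendar days after 18 November 2030 is 19 January 2031.
The last day of the re-inspection period: 7 business days after Sunday, 19 January 2031, skipping weekends and the listed holiday on Jan 21 — Jan 20, Jan 22, Jan 23, Jan 24, Jan 27, Jan 28, Jan 29 — lands on Wednesday, 29 January 2031.
The date termination becomes effective: 14 calendar days after 29 January 2031 is 12 February 2031. That falls on Wednesday, a listed holiday, so it rolls to the next business day, Thursday, 13 February 2031.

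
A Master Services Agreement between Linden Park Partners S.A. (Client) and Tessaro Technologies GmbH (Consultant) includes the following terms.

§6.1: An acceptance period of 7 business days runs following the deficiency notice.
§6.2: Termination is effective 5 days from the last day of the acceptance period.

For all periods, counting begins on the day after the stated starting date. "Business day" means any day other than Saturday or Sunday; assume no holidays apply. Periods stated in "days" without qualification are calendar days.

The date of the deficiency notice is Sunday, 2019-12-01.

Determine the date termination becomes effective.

2019-12-15

The last day of the acceptance period: counting 7 business days from Sunday, 2019-12-01 (Dec 2, Dec 3, Dec 4, Dec 5, Dec 6, Dec 9, Dec 10, skipping weekends) reaches Tuesday, 2019-12-10.
The date termination becomes effective: 5 calendar days after 2019-12-10 is 2019-12-15.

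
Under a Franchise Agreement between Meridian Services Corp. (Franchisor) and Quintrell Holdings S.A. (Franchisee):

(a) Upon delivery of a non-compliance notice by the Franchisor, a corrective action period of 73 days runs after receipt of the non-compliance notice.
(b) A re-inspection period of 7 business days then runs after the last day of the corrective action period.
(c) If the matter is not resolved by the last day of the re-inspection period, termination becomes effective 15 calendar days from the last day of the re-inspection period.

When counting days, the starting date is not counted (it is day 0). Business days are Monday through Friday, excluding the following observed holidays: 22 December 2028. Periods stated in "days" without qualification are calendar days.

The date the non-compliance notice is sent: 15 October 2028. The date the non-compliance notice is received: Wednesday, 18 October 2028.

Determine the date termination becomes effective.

24 January 2029

Adding 73 calendar days to 18 October 2028 gives 30 December 2028, which is the last day of the corrective action period.
The last day of the re-inspection period: 7 business days after Saturday, 30 December 2028, skipping weekends — Jan 1, Jan 2, Jan 3, Jan 4, Jan 5, Jan 8, Jan 9 — lands on Tuesday, 9 January 2029.
The date termination becomes effective: 15 calendar days after 9 January 2029 is 24 January 2029.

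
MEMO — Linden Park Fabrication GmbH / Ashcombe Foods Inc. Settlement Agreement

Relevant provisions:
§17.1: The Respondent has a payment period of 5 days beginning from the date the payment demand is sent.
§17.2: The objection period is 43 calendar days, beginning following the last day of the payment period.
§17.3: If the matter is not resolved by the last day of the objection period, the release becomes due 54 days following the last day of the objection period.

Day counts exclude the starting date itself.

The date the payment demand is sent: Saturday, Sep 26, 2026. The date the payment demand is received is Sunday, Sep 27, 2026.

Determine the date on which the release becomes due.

Jan 6, 2027

Adding 5 calendar days to Sep 26, 2026 gives Oct 1, 2026, which is the last day of the payment period.
Adding 43 calendar days to Oct 1, 2026 gives Nov 13, 2026, which is the last day of the objection period.
The date on which the release becomes due: Nov 13, 2026 + 54 days = Jan 6, 2027.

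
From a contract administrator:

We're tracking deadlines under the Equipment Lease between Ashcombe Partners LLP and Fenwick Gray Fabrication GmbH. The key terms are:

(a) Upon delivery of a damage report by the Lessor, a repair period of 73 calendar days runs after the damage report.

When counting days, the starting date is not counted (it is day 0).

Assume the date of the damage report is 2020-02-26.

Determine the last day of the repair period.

The last day of the repair period: 2020-02-26 + 73 days = 2020-05-09.

2020-05-09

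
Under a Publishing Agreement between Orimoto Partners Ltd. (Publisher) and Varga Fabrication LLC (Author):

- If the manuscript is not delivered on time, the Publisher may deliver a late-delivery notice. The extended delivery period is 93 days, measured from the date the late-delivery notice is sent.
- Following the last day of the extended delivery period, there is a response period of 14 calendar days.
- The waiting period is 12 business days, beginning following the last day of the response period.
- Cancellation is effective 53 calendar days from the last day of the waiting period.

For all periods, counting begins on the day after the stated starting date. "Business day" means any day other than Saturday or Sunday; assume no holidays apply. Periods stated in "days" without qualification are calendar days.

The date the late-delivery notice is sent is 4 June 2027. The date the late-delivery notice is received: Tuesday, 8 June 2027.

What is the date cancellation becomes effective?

Adding 93 calendar days to 4 June 2027 gives 5 September 2027, which is the last day of the extended delivery period.
The last day of the response period: 14 calendar days after 5 September 2027 is 19 September 2027.
The last day of the waiting period: counting 12 business days from Sunday, 19 September 2027 (Sep 20, Sep 21, Sep 22, Sep 23, …, Oct 1, Oct 4, Oct 5, skipping weekends) reaches Tuesday, 5 October 2027.
The date cancellation becomes effective: 5 October 2027 + 53 days = 27 November 2027.

27 November 2027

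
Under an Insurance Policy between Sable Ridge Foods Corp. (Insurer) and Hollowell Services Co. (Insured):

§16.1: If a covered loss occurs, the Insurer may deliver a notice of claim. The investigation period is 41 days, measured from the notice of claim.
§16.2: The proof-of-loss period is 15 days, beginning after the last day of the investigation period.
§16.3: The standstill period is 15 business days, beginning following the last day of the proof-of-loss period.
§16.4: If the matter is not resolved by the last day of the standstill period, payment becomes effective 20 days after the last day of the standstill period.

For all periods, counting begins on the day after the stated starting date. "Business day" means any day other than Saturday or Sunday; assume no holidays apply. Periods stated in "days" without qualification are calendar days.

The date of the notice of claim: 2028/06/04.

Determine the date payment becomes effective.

2028/09/07

Adding 41 calendar days to 2028/06/04 gives 2028/07/15, which is the last day of the investigation period.
Adding 15 calendar days to 2028/07/15 gives 2028/07/30, which is the last day of the proof-of-loss period.
The last day of the standstill period: 15 business days after Sunday, 2028/07/30, skipping weekends — Jul 31, Aug 1, Aug 2, Aug 3, …, Aug 16, Aug 17, Aug 18 — lands on Friday, 2028/08/18.
Adding 20 calendar days to 2028/08/18 gives 2028/09/07, which is the date payment becomes effective.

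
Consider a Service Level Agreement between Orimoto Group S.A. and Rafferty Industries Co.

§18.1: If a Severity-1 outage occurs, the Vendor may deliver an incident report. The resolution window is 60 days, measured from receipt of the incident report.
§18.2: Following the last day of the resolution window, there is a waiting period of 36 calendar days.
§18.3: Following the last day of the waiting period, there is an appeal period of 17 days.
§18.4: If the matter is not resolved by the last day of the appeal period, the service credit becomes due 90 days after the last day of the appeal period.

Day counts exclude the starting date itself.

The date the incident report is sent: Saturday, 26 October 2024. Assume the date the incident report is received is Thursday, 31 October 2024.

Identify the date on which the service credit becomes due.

The last day of the resolution window: 60 calendar days after 31 October 2024 is 30 December 2024.
The last day of the waiting period: 30 December 2024 + 36 days = 4 February 2025.
Adding 17 calendar days to 4 February 2025 gives 21 February 2025, which is the last day of the appeal period.
Adding 90 calendar days to 21 February 2025 gives 22 May 2025, which is the date on which the service credit becomes due.

22 May 2025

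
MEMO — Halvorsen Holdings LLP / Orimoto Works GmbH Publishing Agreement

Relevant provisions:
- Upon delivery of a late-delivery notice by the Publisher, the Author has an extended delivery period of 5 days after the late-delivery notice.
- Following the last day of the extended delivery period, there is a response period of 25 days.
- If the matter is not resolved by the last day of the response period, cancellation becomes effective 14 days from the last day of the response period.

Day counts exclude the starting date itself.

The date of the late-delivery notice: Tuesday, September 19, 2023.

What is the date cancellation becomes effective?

Adding 5 calendar days to September 19, 2023 gives September 24, 2023, which is the last day of the extended delivery period.
Adding 25 calendar days to September 24, 2023 gives October 19, 2023, which is the last day of the response period.
The date cancellation becomes effective: October 19, 2023 + 14 days = November 2, 2023.

November 2, 2023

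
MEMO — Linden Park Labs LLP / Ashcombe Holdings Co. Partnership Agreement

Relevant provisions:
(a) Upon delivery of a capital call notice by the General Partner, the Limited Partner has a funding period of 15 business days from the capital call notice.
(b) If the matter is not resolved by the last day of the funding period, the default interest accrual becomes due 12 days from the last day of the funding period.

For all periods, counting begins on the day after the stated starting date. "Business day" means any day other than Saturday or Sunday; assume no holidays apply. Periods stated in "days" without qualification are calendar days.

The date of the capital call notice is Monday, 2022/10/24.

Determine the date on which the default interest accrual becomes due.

The last day of the funding period: 15 business days after Monday, 2022/10/24, skipping weekends — Oct 25, Oct 26, Oct 27, Oct 28, …, Nov 10, Nov 11, Nov 14 — lands on Monday, 2022/11/14.
The date on which the default interest accrual becomes due: 2022/11/14 + 12 days = 2022/11/26.

2022/11/26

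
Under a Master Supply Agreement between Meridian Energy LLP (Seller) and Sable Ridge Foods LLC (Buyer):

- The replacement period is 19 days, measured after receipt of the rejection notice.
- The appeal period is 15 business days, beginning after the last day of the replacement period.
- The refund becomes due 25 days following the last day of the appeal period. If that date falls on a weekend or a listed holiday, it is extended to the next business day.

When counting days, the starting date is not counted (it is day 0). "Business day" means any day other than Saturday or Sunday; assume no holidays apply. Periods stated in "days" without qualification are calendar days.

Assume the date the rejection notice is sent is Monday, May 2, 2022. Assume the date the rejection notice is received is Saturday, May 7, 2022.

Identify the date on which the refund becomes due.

The last day of the replacement period: May 7, 2022 + 19 days = May 26, 2022.
From Thursday, May 26, 2022, 15 business days (May 27, May 30, May 31, Jun 1, …, Jun 14, Jun 15, Jun 16, skipping weekends) brings us to Thursday, June 16, 2022, which is the last day of the appeal period.
Adding 25 calendar days to June 16, 2022 gives July 11, 2022, which is the date on which the refund becomes due. July 11, 2022 is a Monday, so no roll-forward applies.

July 11, 2022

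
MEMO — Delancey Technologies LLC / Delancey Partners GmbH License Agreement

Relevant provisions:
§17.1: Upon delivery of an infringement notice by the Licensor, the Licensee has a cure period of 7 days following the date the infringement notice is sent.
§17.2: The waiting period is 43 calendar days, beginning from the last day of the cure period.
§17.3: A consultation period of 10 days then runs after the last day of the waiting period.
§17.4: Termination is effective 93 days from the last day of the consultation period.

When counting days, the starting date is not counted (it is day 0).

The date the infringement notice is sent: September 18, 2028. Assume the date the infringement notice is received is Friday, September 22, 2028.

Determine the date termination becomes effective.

The last day of the cure period: 7 calendar days after September 18, 2028 is September 25, 2028.
The last day of the waiting period: September 25, 2028 + 43 days = November 7, 2028.
The last day of the consultation period: 10 calendar days after November 7, 2028 is November 17, 2028.
The date termination becomes effective: November 17, 2028 + 93 days = February 18, 2029.

February 18, 2029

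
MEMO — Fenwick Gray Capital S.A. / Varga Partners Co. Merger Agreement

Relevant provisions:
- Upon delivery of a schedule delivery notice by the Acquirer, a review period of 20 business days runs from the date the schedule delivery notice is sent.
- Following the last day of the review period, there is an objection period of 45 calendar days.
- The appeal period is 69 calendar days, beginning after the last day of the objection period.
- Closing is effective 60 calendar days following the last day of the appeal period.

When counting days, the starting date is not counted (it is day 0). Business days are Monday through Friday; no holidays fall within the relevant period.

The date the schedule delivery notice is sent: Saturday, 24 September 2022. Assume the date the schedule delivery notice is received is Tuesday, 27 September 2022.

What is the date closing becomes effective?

The last day of the review period: 20 business days after Saturday, 24 September 2022, skipping weekends — Sep 26, Sep 27, Sep 28, Sep 29, …, Oct 19, Oct 20, Oct 21 — lands on Friday, 21 October 2022.
The last day of the objection period: 45 calendar days after 21 October 2022 is 5 December 2022.
Adding 69 calendar days to 5 December 2022 gives 12 February 2023, which is the last day of the appeal period.
The date closing becomes effective: 60 calendar days after 12 February 2023 is 13 April 2023.

13 April 2023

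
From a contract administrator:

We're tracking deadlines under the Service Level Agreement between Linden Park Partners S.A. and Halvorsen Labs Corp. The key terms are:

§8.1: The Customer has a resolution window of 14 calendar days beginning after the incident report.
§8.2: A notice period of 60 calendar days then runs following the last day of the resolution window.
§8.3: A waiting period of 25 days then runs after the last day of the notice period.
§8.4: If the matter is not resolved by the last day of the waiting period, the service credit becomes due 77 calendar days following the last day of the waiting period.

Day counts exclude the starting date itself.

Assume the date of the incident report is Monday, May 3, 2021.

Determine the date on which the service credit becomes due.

Oct 26, 2021

Adding 14 calendar days to May 3, 2021 gives May 17, 2021, which is the last day of the resolution window.
Adding 60 calendar days to May 17, 2021 gives Jul 16, 2021, which is the last day of the notice period.
The last day of the waiting period: Jul 16, 2021 + 25 days = Aug 10, 2021.
The date on which the service credit becomes due: Aug 10, 2021 + 77 days = Oct 26, 2021.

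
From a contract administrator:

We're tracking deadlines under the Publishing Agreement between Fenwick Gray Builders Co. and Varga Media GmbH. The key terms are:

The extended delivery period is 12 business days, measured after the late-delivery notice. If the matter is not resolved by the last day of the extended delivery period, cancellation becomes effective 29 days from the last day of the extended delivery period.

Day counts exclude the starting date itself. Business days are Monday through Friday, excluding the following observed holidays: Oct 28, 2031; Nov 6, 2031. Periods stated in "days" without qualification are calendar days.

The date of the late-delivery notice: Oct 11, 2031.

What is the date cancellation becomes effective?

Nov 27, 2031

The last day of the extended delivery period: counting 12 business days from Saturday, Oct 11, 2031 (Oct 13, Oct 14, Oct 15, Oct 16, …, Oct 24, Oct 27, Oct 29, skipping weekends and the listed holiday on Oct 28) reaches Wednesday, Oct 29, 2031.
The date cancellation becomes effective: Oct 29, 2031 + 29 days = Nov 27, 2031.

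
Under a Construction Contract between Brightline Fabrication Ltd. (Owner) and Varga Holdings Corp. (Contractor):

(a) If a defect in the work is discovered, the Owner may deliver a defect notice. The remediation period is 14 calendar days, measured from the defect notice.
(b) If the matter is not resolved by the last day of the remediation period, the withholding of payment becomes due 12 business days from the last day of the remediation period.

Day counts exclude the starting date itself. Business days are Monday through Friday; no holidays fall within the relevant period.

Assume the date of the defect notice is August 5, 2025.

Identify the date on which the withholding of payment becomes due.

September 4, 2025

The last day of the remediation period: 14 calendar days after August 5, 2025 is August 19, 2025.
The date on which the withholding of payment becomes due: counting 12 business days from Tuesday, August 19, 2025 (Aug 20, Aug 21, Aug 22, Aug 25, …, Sep 2, Sep 3, Sep 4, skipping weekends) reaches Thursday, September 4, 2025.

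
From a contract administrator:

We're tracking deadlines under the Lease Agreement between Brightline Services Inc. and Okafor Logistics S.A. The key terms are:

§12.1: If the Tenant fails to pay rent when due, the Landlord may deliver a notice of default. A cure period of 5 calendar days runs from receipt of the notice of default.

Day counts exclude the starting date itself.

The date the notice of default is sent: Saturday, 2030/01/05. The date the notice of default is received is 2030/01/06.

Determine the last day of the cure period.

2030/01/11

Adding 5 calendar days to 2030/01/06 gives 2030/01/11, which is the last day of the cure period.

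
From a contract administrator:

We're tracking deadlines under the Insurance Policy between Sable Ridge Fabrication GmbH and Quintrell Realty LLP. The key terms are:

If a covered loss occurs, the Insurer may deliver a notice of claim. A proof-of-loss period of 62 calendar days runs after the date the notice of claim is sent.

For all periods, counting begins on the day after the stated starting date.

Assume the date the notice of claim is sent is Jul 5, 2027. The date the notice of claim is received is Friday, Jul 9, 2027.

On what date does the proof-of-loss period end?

The last day of the proof-of-loss period: 62 calendar days after Jul 5, 2027 is Sep 5, 2027.

Sep 5, 2027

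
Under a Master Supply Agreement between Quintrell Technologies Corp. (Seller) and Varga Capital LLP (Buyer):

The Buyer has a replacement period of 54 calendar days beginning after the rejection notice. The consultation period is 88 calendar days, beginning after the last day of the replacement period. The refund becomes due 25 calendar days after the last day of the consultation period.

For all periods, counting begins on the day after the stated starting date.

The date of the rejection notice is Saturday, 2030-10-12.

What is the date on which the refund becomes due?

2031-03-28

The last day of the replacement period: 54 calendar days after 2030-10-12 is 2030-12-05.
The last day of the consultation period: 2030-12-05 + 88 days = 2031-03-03.
The date on which the refund becomes due: 2031-03-03 + 25 days = 2031-03-28.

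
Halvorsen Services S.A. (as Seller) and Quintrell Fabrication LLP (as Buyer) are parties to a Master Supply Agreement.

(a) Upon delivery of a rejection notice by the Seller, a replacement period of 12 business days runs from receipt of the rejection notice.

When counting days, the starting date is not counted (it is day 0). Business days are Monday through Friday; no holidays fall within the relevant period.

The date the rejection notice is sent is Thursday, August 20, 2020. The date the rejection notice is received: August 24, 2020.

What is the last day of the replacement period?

September 9, 2020

From Monday, August 24, 2020, 12 business days (Aug 25, Aug 26, Aug 27, Aug 28, …, Sep 7, Sep 8, Sep 9, skipping weekends) brings us to Wednesday, September 9, 2020, which is the last day of the replacement period.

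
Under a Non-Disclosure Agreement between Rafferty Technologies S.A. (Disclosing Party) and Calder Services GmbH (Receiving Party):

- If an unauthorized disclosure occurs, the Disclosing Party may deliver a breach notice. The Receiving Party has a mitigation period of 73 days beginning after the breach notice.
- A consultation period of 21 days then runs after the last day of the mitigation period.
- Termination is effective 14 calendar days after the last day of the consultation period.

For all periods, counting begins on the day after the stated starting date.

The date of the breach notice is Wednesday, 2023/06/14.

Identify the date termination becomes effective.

2023/09/30

The last day of the mitigation period: 73 calendar days after 2023/06/14 is 2023/08/26.
Adding 21 calendar days to 2023/08/26 gives 2023/09/16, which is the last day of the consultation period.
The date termination becomes effective: 14 calendar days after 2023/09/16 is 2023/09/30.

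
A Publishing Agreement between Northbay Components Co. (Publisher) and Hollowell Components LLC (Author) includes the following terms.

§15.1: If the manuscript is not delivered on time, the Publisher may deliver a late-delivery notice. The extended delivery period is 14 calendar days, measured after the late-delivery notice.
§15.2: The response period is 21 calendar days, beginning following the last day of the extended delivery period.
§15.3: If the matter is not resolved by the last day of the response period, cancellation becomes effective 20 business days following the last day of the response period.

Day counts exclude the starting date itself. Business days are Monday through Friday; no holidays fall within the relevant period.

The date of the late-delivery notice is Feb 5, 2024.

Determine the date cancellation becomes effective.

Adding 14 calendar days to Feb 5, 2024 gives Feb 19, 2024, which is the last day of the extended delivery period.
The last day of the response period: 21 calendar days after Feb 19, 2024 is Mar 11, 2024.
The date cancellation becomes effective: 20 business days after Monday, Mar 11, 2024, skipping weekends — Mar 12, Mar 13, Mar 14, Mar 15, …, Apr 4, Apr 5, Apr 8 — lands on Monday, Apr 8, 2024.

Apr 8, 2024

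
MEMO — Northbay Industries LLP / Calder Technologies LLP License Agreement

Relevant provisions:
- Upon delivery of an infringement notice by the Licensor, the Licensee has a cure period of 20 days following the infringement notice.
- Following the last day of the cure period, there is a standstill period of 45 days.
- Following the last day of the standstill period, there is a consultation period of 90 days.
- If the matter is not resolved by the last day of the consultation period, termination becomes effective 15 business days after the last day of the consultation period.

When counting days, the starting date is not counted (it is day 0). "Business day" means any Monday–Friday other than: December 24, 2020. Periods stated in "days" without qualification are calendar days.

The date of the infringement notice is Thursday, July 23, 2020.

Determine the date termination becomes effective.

The last day of the cure period: July 23, 2020 + 20 days = August 12, 2020.
The last day of the standstill period: 45 calendar days after August 12, 2020 is September 26, 2020.
The last day of the consultation period: 90 calendar days after September 26, 2020 is December 25, 2020.
The date termination becomes effective: counting 15 business days from Friday, December 25, 2020 (Dec 28, Dec 29, Dec 30, Dec 31, …, Jan 13, Jan 14, Jan 15, skipping weekends) reaches Friday, January 15, 2021.

January 15, 2021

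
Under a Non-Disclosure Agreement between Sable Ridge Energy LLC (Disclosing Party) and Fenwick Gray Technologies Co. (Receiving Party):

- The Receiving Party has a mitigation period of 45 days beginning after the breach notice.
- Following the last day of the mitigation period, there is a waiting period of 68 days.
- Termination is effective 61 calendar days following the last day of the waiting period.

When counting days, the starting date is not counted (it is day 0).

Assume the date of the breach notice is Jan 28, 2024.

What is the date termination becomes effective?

Adding 45 calendar days to Jan 28, 2024 gives Mar 13, 2024, which is the last day of the mitigation period.
The last day of the waiting period: 68 calendar days after Mar 13, 2024 is May 20, 2024.
The date termination becomes effective: 61 calendar days after May 20, 2024 is Jul 20, 2024.

Jul 20, 2024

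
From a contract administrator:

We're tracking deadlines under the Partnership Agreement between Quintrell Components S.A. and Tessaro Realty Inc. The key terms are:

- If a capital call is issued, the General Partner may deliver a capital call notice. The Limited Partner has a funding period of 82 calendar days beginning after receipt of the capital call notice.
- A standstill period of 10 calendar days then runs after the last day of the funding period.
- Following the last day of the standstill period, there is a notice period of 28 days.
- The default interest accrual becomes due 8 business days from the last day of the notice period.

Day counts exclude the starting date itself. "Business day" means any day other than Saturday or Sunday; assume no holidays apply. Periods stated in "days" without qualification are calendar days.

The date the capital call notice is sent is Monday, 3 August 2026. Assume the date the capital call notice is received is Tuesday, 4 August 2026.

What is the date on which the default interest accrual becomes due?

The last day of the funding period: 4 August 2026 + 82 days = 25 October 2026.
The last day of the standstill period: 10 calendar days after 25 October 2026 is 4 November 2026.
The last day of the notice period: 4 November 2026 + 28 days = 2 December 2026.
From Wednesday, 2 December 2026, 8 business days (Dec 3, Dec 4, Dec 7, Dec 8, Dec 9, Dec 10, Dec 11, Dec 14, skipping weekends) brings us to Monday, 14 December 2026, which is the date on which the default interest accrual becomes due.

14 December 2026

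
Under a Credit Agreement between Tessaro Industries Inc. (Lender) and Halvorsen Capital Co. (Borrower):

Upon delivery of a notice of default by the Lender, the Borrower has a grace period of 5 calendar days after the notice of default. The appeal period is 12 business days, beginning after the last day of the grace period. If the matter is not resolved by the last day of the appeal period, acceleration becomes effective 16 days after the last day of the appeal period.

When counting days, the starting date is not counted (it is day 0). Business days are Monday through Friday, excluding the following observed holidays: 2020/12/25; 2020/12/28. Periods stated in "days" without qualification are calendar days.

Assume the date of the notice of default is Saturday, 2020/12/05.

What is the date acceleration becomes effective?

Adding 5 calendar days to 2020/12/05 gives 2020/12/10, which is the last day of the grace period.
The last day of the appeal period: counting 12 business days from Thursday, 2020/12/10 (Dec 11, Dec 14, Dec 15, Dec 16, …, Dec 24, Dec 29, Dec 30, skipping weekends and the listed holidays on Dec 25, Dec 28) reaches Wednesday, 2020/12/30.
The date acceleration becomes effective: 16 calendar days after 2020/12/30 is 2021/01/15.

2021/01/15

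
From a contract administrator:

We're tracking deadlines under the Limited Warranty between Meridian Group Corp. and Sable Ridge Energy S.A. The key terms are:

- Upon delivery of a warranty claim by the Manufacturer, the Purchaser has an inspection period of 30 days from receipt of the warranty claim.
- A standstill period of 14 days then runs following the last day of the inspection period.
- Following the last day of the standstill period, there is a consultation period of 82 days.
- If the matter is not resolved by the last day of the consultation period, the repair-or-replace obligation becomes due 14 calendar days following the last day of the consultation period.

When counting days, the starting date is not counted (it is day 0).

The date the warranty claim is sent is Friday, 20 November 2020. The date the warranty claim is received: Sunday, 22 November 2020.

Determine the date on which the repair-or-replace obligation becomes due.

Adding 30 calendar days to 22 November 2020 gives 22 December 2020, which is the last day of the inspection period.
The last day of the standstill period: 22 December 2020 + 14 days = 5 January 2021.
The last day of the consultation period: 82 calendar days after 5 January 2021 is 28 March 2021.
The date on which the repair-or-replace obligation becomes due: 28 March 2021 + 14 days = 11 April 2021.

11 April 2021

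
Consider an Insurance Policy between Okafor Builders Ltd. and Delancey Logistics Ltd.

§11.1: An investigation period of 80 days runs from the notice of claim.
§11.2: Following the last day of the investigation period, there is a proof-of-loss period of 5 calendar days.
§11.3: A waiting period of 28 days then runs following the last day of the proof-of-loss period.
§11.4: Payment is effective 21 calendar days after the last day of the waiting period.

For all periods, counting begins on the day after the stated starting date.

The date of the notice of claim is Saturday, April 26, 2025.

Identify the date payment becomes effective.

Adding 80 calendar days to April 26, 2025 gives July 15, 2025, which is the last day of the investigation period.
The last day of the proof-of-loss period: July 15, 2025 + 5 days = July 20, 2025.
The last day of the waiting period: July 20, 2025 + 28 days = August 17, 2025.
Adding 21 calendar days to August 17, 2025 gives September 7, 2025, which is the date payment becomes effective.

September 7, 2025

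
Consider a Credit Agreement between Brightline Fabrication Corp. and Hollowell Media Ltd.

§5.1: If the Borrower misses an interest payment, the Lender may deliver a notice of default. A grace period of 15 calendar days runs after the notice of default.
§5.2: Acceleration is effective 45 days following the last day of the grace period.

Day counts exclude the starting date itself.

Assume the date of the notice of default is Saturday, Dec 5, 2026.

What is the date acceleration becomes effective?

The last day of the grace period: Dec 5, 2026 + 15 days = Dec 20, 2026.
Adding 45 calendar days to Dec 20, 2026 gives Feb 3, 2027, which is the date acceleration becomes effective.

Feb 3, 2027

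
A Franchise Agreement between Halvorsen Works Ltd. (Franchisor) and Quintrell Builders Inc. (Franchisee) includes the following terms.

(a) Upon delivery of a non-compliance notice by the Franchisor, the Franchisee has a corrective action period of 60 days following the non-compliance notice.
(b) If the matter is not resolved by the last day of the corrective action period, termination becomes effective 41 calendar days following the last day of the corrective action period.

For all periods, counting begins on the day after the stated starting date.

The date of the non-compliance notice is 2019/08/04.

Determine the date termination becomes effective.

2019/11/13

The last day of the corrective action period: 2019/08/04 + 60 days = 2019/10/03.
Adding 41 calendar days to 2019/10/03 gives 2019/11/13, which is the date termination becomes effective.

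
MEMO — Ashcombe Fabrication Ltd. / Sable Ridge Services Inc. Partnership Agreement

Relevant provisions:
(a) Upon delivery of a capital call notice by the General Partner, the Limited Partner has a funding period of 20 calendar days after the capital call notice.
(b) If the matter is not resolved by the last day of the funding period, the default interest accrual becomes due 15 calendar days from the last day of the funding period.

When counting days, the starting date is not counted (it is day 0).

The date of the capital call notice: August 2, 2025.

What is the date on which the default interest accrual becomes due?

September 6, 2025

Adding 20 calendar days to August 2, 2025 gives August 22, 2025, which is the last day of the funding period.
The date on which the default interest accrual becomes due: August 22, 2025 + 15 days = September 6, 2025.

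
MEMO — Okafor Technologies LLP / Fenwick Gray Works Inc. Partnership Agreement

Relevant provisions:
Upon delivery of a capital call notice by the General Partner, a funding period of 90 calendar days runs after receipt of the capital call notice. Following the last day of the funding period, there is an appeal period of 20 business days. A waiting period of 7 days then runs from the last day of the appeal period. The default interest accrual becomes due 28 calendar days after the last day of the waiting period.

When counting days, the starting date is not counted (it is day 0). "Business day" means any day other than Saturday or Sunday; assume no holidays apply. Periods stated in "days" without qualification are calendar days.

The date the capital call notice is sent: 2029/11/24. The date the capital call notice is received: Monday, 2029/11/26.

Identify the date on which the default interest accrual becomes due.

The last day of the funding period: 2029/11/26 + 90 days = 2030/02/24.
The last day of the appeal period: counting 20 business days from Sunday, 2030/02/24 (Feb 25, Feb 26, Feb 27, Feb 28, …, Mar 20, Mar 21, Mar 22, skipping weekends) reaches Friday, 2030/03/22.
Adding 7 calendar days to 2030/03/22 gives 2030/03/29, which is the last day of the waiting period.
The date on which the default interest accrual becomes due: 2030/03/29 + 28 days = 2030/04/26.

2030/04/26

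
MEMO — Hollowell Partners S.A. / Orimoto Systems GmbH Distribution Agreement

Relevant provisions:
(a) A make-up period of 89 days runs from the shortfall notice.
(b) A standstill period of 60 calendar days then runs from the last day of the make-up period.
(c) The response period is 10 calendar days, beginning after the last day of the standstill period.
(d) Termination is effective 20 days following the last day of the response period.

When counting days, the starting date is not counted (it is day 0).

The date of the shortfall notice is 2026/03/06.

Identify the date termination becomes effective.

2026/09/01

The last day of the make-up period: 89 calendar days after 2026/03/06 is 2026/06/03.
Adding 60 calendar days to 2026/06/03 gives 2026/08/02, which is the last day of the standstill period.
The last day of the response period: 2026/08/02 + 10 days = 2026/08/12.
The date termination becomes effective: 2026/08/12 + 20 days = 2026/09/01.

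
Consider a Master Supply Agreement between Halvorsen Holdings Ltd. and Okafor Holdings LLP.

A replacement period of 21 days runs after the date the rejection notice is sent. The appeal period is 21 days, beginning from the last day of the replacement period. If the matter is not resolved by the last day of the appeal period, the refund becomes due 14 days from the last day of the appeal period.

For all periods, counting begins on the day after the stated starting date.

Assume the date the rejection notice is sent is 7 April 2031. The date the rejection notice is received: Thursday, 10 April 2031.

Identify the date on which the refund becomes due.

The last day of the replacement period: 7 April 2031 + 21 days = 28 April 2031.
The last day of the appeal period: 21 calendar days after 28 April 2031 is 19 May 2031.
The date on which the refund becomes due: 19 May 2031 + 14 days = 2 June 2031.

2 June 2031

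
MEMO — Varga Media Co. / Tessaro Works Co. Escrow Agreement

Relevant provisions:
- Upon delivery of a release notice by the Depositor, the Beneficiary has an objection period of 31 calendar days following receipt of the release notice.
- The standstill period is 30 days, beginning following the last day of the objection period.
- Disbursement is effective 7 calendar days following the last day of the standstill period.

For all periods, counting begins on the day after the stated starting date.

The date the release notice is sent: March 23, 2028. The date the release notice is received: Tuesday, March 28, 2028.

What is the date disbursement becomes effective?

June 4, 2028

The last day of the objection period: March 28, 2028 + 31 days = April 28, 2028.
The last day of the standstill period: 30 calendar days after April 28, 2028 is May 28, 2028.
The date disbursement becomes effective: 7 calendar days after May 28, 2028 is June 4, 2028.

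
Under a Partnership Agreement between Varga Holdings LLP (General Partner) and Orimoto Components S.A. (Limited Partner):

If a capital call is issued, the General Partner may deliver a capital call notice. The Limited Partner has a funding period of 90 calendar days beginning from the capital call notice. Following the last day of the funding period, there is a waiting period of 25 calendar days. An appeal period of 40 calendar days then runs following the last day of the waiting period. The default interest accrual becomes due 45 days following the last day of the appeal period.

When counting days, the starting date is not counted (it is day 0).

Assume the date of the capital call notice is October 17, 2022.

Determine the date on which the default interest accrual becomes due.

May 5, 2023

The last day of the funding period: October 17, 2022 + 90 days = January 15, 2023.
The last day of the waiting period: 25 calendar days after January 15, 2023 is February 9, 2023.
Adding 40 calendar days to February 9, 2023 gives March 21, 2023, which is the last day of the appeal period.
The date on which the default interest accrual becomes due: March 21, 2023 + 45 days = May 5, 2023.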